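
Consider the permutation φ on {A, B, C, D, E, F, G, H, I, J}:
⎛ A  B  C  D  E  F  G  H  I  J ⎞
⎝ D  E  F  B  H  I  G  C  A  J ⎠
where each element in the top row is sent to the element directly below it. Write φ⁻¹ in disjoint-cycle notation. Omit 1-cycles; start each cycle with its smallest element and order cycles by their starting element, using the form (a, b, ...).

The cycle decomposition of φ is (A, D, B, E, H, C, F, I).
Reversing each cycle (and rotating so the smallest element leads) gives φ⁻¹ = (A, I, F, C, H, E, B, D).

(A, I, F, C, H, E, B, D)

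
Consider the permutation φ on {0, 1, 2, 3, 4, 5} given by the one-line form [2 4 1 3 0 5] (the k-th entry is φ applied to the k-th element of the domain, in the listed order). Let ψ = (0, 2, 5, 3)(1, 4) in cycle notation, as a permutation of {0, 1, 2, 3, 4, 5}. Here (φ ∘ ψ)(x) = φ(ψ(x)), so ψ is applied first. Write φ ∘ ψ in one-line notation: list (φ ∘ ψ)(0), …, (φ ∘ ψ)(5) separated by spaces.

1 0 5 2 4 3

(φ ∘ ψ)(x) = φ(ψ(x)). Computing each image: φ(ψ(0)) = φ(2) = 1, φ(ψ(1)) = φ(4) = 0, φ(ψ(2)) = φ(5) = 5, φ(ψ(3)) = φ(0) = 2, φ(ψ(4)) = φ(1) = 4, φ(ψ(5)) = φ(3) = 3.
Hence φ ∘ ψ = [1 0 5 2 4 3].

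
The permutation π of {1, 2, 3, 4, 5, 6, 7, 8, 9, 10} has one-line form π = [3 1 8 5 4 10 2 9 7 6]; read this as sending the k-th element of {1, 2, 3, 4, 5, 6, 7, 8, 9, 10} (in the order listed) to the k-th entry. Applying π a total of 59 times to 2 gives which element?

7

Tracing 2 → 1 → … returns to 2 after 6 steps, so 2 lies in a 6-cycle (1, 3, 8, 9, 7, 2).
On a 6-cycle, π^6 is the identity, so π^59 = π^5 there (59 ≡ 5 mod 6).
Stepping 5 places around the cycle: 2 → 1 → 3 → 8 → 9 → 7.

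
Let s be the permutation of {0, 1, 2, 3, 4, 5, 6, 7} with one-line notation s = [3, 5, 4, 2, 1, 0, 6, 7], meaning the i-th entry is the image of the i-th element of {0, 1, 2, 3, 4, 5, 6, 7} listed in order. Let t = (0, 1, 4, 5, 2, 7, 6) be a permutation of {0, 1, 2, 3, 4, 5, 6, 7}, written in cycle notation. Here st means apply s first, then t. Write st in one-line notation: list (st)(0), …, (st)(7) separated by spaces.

(st)(x) = t(s(x)). Computing each image: t(s(0)) = t(3) = 3, t(s(1)) = t(5) = 2, t(s(2)) = t(4) = 5, t(s(3)) = t(2) = 7, t(s(4)) = t(1) = 4, t(s(5)) = t(0) = 1, t(s(6)) = t(6) = 0, t(s(7)) = t(7) = 6.
Hence st = [3 2 5 7 4 1 0 6].

3 2 5 7 4 1 0 6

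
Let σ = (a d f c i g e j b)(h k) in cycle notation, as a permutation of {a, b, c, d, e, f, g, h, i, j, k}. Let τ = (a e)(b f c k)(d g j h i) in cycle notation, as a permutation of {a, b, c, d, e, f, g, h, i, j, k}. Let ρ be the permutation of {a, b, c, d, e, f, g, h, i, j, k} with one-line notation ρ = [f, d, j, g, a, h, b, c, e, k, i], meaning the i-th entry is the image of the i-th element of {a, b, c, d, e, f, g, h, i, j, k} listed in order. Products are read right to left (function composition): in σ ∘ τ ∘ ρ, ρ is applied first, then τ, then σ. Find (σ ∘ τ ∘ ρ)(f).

Apply the permutations in order: ρ(f) = h, then τ(h) = i, then σ(i) = g. So (σ ∘ τ ∘ ρ)(f) = g.

g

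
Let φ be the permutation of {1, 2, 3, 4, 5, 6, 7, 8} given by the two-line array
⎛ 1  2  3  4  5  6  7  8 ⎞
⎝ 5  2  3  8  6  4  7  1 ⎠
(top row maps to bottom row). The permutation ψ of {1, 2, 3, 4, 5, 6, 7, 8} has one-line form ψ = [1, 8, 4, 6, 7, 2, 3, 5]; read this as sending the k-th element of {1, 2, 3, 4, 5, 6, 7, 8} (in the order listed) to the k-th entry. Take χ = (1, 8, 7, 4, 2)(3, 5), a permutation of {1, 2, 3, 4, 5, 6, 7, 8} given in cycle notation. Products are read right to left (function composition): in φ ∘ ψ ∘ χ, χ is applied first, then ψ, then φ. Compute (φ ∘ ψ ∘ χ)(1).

6

(φ ∘ ψ ∘ χ)(1) = φ(ψ(χ(1))). χ(1) = 8, then ψ(8) = 5, then φ(5) = 6, so the result is 6.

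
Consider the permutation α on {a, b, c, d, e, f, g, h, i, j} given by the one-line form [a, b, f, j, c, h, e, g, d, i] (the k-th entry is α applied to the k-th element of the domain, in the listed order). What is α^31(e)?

Tracing e → c → … returns to e after 5 steps, so e lies in a 5-cycle (c f h g e).
Powers repeat with period 5 on this cycle, and 31 mod 5 = 1, so α^31(e) = α^1(e).
Advancing 1 step from e: e → c.

c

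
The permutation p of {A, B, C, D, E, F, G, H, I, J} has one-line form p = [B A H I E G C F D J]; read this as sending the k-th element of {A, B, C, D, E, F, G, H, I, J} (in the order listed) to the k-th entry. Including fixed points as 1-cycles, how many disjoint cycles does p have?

The cycle decomposition is (A B)(C H F G)(D I)(E)(J), which has 5 cycles (counting 1-cycles).

5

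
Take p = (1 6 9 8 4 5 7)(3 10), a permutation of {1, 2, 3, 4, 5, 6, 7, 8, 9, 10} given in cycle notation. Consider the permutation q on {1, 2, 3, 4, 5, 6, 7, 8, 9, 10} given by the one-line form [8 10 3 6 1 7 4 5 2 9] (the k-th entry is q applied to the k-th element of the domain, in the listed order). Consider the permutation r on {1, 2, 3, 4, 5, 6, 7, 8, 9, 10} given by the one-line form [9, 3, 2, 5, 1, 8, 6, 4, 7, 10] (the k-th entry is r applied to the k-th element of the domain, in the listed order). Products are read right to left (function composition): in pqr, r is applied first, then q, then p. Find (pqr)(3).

3

Apply the permutations in order: r(3) = 2, then q(2) = 10, then p(10) = 3. So (pqr)(3) = 3.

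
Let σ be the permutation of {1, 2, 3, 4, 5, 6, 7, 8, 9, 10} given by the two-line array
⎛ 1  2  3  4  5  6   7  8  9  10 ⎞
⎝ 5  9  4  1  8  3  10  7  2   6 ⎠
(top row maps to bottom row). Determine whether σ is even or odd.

even

In disjoint-cycle form the cycle lengths are 8, 2.
A cycle is odd iff its length is even; σ has 2 even-length cycles, so sgn(σ) = (−1)^2 and σ is even.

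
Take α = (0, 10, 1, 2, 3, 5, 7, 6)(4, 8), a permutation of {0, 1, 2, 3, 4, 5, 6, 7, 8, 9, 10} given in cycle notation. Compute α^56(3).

3 lies in the 8-cycle (0, 10, 1, 2, 3, 5, 7, 6).
Since the cycle has length 8, α^56 acts on it the same as α^0 (56 mod 8 = 0).
So α^56(3) = 3.

3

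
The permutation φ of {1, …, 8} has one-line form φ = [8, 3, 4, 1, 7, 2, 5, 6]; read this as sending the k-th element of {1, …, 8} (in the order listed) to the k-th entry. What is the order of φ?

Decomposing into disjoint cycles gives cycle lengths 6, 2.
Since disjoint cycles commute, ord(φ) = lcm(6, 2) = 6.

6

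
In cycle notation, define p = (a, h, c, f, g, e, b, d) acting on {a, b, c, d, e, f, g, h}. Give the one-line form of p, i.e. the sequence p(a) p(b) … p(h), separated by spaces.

Reading each image from the cycles: a↦h, b↦d, c↦f, d↦a, e↦b, f↦g, g↦e, h↦c.
So the one-line form is h d f a b g e c.

h d f a b g e c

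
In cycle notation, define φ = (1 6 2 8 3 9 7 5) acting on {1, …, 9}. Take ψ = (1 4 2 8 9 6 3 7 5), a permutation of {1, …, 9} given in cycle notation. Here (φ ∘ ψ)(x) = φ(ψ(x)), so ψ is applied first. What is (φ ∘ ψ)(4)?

First apply ψ: ψ(4) = 2, then φ(2) = 8. Thus (φ ∘ ψ)(4) = 8.

8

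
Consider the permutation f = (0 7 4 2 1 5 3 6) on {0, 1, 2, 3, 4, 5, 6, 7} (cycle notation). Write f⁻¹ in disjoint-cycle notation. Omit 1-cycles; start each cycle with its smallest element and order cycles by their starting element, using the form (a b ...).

(0 6 3 5 1 2 4 7)

The inverse reverses each cycle.
Reversing each cycle of f and rotating so the smallest element leads gives (0 6 3 5 1 2 4 7).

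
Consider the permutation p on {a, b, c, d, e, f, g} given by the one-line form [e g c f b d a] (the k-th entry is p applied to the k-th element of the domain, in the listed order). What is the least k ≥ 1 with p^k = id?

The disjoint-cycle form of p has cycle lengths 4, 2, 1.
Since disjoint cycles commute, ord(p) = lcm(4, 2) = 4.

4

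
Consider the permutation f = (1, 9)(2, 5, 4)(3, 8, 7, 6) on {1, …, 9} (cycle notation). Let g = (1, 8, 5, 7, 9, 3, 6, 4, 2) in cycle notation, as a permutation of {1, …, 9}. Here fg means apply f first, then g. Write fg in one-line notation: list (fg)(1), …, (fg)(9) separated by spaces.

Chase each element through f then g: 1 → 9 → 3; 2 → 5 → 7; 3 → 8 → 5; 4 → 2 → 1; 5 → 4 → 2; 6 → 3 → 6; 7 → 6 → 4; 8 → 7 → 9; 9 → 1 → 8.
Collecting the images, fg = [3 7 5 1 2 6 4 9 8].

3 7 5 1 2 6 4 9 8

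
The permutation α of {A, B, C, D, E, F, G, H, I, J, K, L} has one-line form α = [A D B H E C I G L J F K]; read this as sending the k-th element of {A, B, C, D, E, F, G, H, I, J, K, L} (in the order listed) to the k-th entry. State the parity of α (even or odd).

In disjoint-cycle form the cycle lengths are 9, 1, 1, 1.
A cycle is odd iff its length is even; α has 0 even-length cycles, so sgn(α) = (−1)^0 and α is even.

even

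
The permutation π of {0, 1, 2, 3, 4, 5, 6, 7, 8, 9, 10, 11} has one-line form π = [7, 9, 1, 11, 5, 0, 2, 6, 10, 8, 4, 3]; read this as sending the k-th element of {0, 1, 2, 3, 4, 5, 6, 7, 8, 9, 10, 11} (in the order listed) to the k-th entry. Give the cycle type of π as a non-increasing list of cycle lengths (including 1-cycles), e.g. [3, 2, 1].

[10, 2]

The disjoint cycles are (0 7 6 2 1 9 8 10 4 5)(3 11), with lengths 10, 2 in non-increasing order.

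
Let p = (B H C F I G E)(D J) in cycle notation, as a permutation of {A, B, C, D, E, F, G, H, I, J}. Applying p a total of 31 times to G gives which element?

G lies in the 7-cycle (B H C F I G E).
Powers repeat with period 7 on this cycle, and 31 mod 7 = 3, so p^31(G) = p^3(G).
Advancing 3 steps from G: G → E → B → H.

H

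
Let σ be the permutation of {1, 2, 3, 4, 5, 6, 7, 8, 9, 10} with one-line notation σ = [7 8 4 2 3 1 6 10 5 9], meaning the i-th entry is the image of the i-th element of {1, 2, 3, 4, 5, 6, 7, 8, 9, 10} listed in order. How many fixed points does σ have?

No element satisfies σ(x) = x, so there are 0 fixed points.

0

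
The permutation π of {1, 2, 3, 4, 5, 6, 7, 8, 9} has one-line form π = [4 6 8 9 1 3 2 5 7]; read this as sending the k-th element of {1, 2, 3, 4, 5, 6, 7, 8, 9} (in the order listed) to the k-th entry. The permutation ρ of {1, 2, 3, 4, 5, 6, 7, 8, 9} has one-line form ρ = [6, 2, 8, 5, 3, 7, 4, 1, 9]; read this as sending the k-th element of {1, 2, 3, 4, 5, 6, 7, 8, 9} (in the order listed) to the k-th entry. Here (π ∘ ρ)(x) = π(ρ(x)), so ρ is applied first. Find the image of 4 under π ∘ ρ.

1

ρ(4) = 5, then π(5) = 1; composing gives (π ∘ ρ)(4) = 1.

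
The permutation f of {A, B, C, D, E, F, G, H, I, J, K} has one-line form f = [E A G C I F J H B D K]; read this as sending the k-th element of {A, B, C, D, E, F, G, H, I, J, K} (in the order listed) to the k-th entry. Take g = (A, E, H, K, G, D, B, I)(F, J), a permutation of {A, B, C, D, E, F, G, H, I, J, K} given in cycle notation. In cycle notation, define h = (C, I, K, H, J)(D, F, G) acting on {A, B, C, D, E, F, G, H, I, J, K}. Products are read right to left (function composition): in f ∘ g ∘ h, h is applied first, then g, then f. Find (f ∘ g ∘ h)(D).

Apply the permutations in order: h(D) = F, then g(F) = J, then f(J) = D. So (f ∘ g ∘ h)(D) = D.

D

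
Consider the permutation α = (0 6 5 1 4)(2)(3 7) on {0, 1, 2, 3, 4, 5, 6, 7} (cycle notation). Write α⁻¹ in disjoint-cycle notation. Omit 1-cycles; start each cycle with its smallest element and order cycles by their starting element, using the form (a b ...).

Inverting a permutation written in cycle notation just reverses the order within every cycle.
After reversing and putting each cycle's least element first, α⁻¹ = (0 4 1 5 6)(3 7).

(0 4 1 5 6)(3 7)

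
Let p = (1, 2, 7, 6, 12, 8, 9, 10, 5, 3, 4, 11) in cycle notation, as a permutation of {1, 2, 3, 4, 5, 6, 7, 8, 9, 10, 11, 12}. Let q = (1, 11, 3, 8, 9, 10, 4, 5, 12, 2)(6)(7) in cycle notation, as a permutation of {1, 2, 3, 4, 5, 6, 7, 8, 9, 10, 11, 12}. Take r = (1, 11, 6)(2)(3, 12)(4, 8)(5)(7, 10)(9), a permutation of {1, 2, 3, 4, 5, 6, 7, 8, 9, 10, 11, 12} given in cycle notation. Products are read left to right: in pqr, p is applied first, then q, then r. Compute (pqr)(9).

8

Chase 9: p(9) = 10; q(10) = 4; r(4) = 8. Hence (pqr)(9) = 8.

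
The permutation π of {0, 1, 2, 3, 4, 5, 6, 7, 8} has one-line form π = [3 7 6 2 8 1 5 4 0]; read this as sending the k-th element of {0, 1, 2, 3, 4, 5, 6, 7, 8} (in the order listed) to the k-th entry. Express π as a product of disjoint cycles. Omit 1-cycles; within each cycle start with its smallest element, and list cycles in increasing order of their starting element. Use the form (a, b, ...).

From 0: 0 → 3 → 2 → 6 → 5 → 1 → 7 → 4 → 8 → 0, closing the cycle (0, 3, 2, 6, 5, 1, 7, 4, 8).
Repeating from the next unused element and collecting all non-trivial cycles gives (0, 3, 2, 6, 5, 1, 7, 4, 8).

(0, 3, 2, 6, 5, 1, 7, 4, 8)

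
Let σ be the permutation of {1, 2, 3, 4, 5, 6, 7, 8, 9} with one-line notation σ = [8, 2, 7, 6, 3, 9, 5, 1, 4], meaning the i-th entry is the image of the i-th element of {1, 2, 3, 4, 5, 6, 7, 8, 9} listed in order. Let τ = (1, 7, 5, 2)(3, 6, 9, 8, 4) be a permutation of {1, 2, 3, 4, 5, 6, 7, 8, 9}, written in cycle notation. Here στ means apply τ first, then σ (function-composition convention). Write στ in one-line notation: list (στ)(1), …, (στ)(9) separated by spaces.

Chase each element through τ then σ: 1 → 7 → 5; 2 → 1 → 8; 3 → 6 → 9; 4 → 3 → 7; 5 → 2 → 2; 6 → 9 → 4; 7 → 5 → 3; 8 → 4 → 6; 9 → 8 → 1.
So στ in one-line form is 5 8 9 7 2 4 3 6 1.

5 8 9 7 2 4 3 6 1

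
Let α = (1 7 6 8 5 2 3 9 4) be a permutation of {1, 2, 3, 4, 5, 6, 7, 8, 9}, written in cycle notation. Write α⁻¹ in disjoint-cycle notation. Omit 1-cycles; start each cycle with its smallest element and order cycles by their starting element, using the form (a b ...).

Inverting a permutation written in cycle notation just reverses the order within every cycle.
Reversing each cycle of α and rotating so the smallest element leads gives (1 4 9 3 2 5 8 6 7).

(1 4 9 3 2 5 8 6 7)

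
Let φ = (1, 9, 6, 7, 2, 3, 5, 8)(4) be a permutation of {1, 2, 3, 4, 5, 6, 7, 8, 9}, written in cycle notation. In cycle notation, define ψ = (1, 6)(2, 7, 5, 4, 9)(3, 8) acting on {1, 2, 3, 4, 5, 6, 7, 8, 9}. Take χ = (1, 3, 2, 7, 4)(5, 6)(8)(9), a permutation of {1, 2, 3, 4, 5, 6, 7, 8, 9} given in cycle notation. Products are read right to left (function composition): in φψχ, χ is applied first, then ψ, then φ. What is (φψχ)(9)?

(φψχ)(9) = φ(ψ(χ(9))). χ(9) = 9, then ψ(9) = 2, then φ(2) = 3, so the result is 3.

3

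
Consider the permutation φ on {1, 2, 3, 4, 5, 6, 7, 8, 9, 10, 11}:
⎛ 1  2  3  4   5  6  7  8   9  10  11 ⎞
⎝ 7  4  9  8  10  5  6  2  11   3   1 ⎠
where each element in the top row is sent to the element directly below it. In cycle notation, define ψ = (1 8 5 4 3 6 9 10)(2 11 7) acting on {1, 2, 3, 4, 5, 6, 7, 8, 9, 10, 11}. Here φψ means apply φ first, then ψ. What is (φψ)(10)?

6

φ(10) = 3, then ψ(3) = 6; composing gives (φψ)(10) = 6.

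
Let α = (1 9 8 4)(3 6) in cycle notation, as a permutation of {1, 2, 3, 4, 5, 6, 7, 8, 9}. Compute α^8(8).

8

8 lies in the 4-cycle (1 9 8 4).
Powers repeat with period 4 on this cycle, and 8 mod 4 = 0, so α^8(8) = α^0(8).
So α^8(8) = 8.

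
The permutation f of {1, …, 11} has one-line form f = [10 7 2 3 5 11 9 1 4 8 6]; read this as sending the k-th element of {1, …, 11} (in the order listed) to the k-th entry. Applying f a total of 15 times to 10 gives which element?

Tracing 10 → 8 → … returns to 10 after 3 steps, so 10 lies in a 3-cycle (1, 10, 8).
Powers repeat with period 3 on this cycle, and 15 mod 3 = 0, so f^15(10) = f^0(10).
So f^15(10) = 10.

10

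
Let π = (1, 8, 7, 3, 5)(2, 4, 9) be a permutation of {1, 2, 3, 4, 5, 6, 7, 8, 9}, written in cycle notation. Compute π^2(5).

8

5 lies in the 5-cycle (1, 8, 7, 3, 5).
Advancing 2 steps from 5: 5 → 1 → 8.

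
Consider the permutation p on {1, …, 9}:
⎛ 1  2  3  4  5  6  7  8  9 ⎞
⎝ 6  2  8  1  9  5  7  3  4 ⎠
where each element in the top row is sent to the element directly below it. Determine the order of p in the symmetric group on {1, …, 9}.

Writing p as disjoint cycles, the cycle lengths are 5, 2, 1, 1.
Since disjoint cycles commute, ord(p) = lcm(5, 2) = 10.

10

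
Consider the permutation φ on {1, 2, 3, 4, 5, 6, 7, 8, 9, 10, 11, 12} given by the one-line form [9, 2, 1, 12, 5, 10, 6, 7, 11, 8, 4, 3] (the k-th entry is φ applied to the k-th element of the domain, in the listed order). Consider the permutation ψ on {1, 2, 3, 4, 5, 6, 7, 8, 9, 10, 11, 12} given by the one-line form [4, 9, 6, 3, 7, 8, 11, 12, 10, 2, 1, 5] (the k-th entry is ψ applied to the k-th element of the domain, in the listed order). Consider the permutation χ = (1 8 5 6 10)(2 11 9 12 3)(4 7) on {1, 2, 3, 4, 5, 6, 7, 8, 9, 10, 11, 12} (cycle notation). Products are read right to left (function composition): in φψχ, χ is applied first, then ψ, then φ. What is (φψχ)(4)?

4

Chase 4: χ(4) = 7; ψ(7) = 11; φ(11) = 4. Hence (φψχ)(4) = 4.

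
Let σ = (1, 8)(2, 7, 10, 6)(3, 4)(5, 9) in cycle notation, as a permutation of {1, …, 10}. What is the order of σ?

4

The cycle type of σ is (4, 2, 2, 2).
Since disjoint cycles commute, ord(σ) = lcm(4, 2, 2, 2) = 4.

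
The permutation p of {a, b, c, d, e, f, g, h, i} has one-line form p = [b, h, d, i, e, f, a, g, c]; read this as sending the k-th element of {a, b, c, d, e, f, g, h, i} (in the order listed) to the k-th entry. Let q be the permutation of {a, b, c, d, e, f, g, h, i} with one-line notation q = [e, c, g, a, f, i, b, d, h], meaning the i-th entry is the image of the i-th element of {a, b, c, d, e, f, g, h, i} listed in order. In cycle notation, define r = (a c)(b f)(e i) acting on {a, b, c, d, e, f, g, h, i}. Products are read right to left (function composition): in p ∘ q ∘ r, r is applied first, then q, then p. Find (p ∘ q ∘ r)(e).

(p ∘ q ∘ r)(e) = p(q(r(e))). r(e) = i, then q(i) = h, then p(h) = g, so the result is g.

g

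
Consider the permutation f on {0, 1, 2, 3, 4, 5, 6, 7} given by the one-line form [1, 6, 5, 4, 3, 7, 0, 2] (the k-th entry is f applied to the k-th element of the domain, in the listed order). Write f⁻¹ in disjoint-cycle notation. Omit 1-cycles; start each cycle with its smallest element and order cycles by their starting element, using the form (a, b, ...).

The cycle decomposition of f is (0, 1, 6)(2, 5, 7)(3, 4).
The inverse reverses every cycle; in canonical form, f⁻¹ = (0, 6, 1)(2, 7, 5)(3, 4).

(0, 6, 1)(2, 7, 5)(3, 4)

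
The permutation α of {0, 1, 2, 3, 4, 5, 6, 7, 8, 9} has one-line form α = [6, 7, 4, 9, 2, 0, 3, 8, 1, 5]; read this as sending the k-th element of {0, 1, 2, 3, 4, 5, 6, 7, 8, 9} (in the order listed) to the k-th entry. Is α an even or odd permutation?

In disjoint-cycle form the cycle lengths are 5, 3, 2.
A cycle is odd iff its length is even; α has 1 even-length cycle, so sgn(α) = (−1)^1 and α is odd.

odd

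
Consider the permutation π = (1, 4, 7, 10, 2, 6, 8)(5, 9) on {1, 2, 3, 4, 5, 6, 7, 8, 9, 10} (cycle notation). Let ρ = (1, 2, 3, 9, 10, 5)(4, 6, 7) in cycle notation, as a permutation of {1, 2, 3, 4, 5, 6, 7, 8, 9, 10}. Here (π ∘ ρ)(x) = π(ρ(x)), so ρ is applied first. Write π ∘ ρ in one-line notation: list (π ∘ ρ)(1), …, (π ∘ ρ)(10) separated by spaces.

(π ∘ ρ)(x) = π(ρ(x)). Computing each image: π(ρ(1)) = π(2) = 6, π(ρ(2)) = π(3) = 3, π(ρ(3)) = π(9) = 5, π(ρ(4)) = π(6) = 8, π(ρ(5)) = π(1) = 4, π(ρ(6)) = π(7) = 10, π(ρ(7)) = π(4) = 7, π(ρ(8)) = π(8) = 1, π(ρ(9)) = π(10) = 2, π(ρ(10)) = π(5) = 9.
Hence π ∘ ρ = [6 3 5 8 4 10 7 1 2 9].

6 3 5 8 4 10 7 1 2 9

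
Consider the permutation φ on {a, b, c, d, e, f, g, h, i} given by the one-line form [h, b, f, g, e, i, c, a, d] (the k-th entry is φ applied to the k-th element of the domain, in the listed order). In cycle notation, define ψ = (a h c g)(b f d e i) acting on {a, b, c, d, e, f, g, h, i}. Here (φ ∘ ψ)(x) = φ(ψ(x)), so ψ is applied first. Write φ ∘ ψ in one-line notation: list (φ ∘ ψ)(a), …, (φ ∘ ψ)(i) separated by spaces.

a i c e d g h f b

(φ ∘ ψ)(x) = φ(ψ(x)). Computing each image: φ(ψ(a)) = φ(h) = a, φ(ψ(b)) = φ(f) = i, φ(ψ(c)) = φ(g) = c, φ(ψ(d)) = φ(e) = e, φ(ψ(e)) = φ(i) = d, φ(ψ(f)) = φ(d) = g, φ(ψ(g)) = φ(a) = h, φ(ψ(h)) = φ(c) = f, φ(ψ(i)) = φ(b) = b.
Hence φ ∘ ψ = [a i c e d g h f b].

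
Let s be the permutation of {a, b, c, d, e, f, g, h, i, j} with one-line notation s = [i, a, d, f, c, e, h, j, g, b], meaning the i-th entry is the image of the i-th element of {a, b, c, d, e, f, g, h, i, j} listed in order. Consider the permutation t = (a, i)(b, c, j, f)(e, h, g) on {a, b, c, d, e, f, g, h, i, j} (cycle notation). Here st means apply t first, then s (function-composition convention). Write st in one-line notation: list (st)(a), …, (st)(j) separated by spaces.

g d b f j a c h i e

(st)(x) = s(t(x)). Computing each image: s(t(a)) = s(i) = g, s(t(b)) = s(c) = d, s(t(c)) = s(j) = b, s(t(d)) = s(d) = f, s(t(e)) = s(h) = j, s(t(f)) = s(b) = a, s(t(g)) = s(e) = c, s(t(h)) = s(g) = h, s(t(i)) = s(a) = i, s(t(j)) = s(f) = e.
Hence st = [g d b f j a c h i e].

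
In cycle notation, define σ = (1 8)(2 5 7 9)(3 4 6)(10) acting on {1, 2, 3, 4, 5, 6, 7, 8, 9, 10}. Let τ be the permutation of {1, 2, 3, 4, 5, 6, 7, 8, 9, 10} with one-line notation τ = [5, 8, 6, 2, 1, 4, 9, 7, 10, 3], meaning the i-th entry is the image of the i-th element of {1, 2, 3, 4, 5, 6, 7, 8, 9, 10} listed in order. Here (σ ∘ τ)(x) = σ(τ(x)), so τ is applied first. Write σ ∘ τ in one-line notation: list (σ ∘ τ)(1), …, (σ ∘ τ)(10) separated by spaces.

7 1 3 5 8 6 2 9 10 4

Chase each element through τ then σ: 1 → 5 → 7; 2 → 8 → 1; 3 → 6 → 3; 4 → 2 → 5; 5 → 1 → 8; 6 → 4 → 6; 7 → 9 → 2; 8 → 7 → 9; 9 → 10 → 10; 10 → 3 → 4.
Collecting the images, σ ∘ τ = [7 1 3 5 8 6 2 9 10 4].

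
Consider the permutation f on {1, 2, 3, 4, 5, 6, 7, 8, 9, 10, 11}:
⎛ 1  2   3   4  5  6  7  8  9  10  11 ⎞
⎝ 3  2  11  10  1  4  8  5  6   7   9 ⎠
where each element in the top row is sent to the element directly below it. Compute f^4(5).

Tracing 5 → 1 → … returns to 5 after 10 steps, so 5 lies in a 10-cycle (1, 3, 11, 9, 6, 4, 10, 7, 8, 5).
Stepping 4 places around the cycle: 5 → 1 → 3 → 11 → 9.

9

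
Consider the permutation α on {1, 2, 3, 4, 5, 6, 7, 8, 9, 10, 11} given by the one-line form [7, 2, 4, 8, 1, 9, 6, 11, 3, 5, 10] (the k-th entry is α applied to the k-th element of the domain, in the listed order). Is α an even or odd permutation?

In disjoint-cycle form the cycle lengths are 10, 1.
A cycle of length ℓ contributes ℓ−1 transpositions, so α is a product of 9 transpositions — odd.

odd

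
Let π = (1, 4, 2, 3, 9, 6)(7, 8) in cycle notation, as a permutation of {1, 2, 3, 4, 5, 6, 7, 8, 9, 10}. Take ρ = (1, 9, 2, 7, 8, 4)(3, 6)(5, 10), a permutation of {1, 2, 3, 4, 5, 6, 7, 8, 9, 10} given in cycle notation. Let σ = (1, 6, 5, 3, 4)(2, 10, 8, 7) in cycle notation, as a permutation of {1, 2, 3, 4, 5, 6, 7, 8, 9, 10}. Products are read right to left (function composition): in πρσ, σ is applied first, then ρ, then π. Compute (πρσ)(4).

Apply the permutations in order: σ(4) = 1, then ρ(1) = 9, then π(9) = 6. So (πρσ)(4) = 6.

6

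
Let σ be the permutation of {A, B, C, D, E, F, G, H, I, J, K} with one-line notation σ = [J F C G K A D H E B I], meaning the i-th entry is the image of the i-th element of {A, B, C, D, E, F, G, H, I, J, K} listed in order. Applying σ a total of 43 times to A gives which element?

F

Tracing A → J → … returns to A after 4 steps, so A lies in a 4-cycle (A J B F).
On a 4-cycle, σ^4 is the identity, so σ^43 = σ^3 there (43 ≡ 3 mod 4).
Stepping 3 places around the cycle: A → J → B → F.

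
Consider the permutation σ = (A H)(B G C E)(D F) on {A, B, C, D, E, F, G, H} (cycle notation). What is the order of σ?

4

The disjoint cycles have lengths 4, 2, 2.
The order is lcm(4, 2, 2) = 4.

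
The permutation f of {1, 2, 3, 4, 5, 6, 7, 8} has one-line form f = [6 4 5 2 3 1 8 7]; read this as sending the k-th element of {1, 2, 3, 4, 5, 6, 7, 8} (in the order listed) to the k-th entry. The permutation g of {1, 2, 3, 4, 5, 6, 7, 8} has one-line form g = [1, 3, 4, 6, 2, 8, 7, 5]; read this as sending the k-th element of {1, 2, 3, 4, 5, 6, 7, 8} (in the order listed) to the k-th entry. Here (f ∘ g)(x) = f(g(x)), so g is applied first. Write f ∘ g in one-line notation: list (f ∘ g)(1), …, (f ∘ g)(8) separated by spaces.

6 5 2 1 4 7 8 3

For each element, apply g then f: 1 → 1 → 6; 2 → 3 → 5; 3 → 4 → 2; 4 → 6 → 1; 5 → 2 → 4; 6 → 8 → 7; 7 → 7 → 8; 8 → 5 → 3.
Collecting the images, f ∘ g = [6 5 2 1 4 7 8 3].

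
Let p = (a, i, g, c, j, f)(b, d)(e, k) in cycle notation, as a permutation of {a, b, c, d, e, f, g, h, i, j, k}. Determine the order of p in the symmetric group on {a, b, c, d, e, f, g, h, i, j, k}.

6

The disjoint cycles have lengths 6, 2, 2, 1.
The order is lcm(6, 2, 2) = 6.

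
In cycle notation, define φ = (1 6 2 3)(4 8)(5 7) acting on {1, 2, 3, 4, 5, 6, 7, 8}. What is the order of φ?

4

The disjoint cycles have lengths 4, 2, 2.
Since disjoint cycles commute, ord(φ) = lcm(4, 2, 2) = 4.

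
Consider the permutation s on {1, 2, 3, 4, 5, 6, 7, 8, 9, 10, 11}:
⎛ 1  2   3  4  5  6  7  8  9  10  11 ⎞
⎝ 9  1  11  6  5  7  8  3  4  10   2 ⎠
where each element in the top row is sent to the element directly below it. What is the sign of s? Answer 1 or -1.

1

In disjoint-cycle form the cycle lengths are 9, 1, 1.
A cycle of length ℓ contributes ℓ−1 transpositions, so s is a product of 8 transpositions — even.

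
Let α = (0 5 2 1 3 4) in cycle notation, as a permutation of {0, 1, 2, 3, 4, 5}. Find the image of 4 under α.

0

Within (0 5 2 1 3 4), 4 ↦ 0.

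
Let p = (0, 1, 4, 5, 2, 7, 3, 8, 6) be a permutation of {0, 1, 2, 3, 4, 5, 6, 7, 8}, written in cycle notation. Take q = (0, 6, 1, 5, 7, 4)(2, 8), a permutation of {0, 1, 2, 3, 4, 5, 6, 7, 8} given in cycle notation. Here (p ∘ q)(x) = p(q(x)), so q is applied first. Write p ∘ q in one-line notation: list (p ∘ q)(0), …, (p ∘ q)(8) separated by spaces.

0 2 6 8 1 3 4 5 7

For each element, apply q then p: 0 → 6 → 0; 1 → 5 → 2; 2 → 8 → 6; 3 → 3 → 8; 4 → 0 → 1; 5 → 7 → 3; 6 → 1 → 4; 7 → 4 → 5; 8 → 2 → 7.
Collecting the images, p ∘ q = [0 2 6 8 1 3 4 5 7].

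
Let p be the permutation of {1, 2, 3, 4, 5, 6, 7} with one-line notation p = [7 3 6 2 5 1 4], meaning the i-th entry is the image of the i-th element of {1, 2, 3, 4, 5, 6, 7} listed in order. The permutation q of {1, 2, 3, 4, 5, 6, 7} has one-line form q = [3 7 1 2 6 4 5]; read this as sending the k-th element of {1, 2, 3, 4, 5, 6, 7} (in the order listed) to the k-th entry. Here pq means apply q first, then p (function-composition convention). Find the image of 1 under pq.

6

First apply q: q(1) = 3, then p(3) = 6. Thus (pq)(1) = 6.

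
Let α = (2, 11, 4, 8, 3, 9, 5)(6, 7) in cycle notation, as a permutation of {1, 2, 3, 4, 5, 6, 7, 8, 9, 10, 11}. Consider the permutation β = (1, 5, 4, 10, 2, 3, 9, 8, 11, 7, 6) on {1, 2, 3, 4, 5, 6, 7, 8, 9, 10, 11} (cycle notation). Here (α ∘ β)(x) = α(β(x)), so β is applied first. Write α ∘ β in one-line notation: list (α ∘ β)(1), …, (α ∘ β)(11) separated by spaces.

For each element, apply β then α: 1 → 5 → 2; 2 → 3 → 9; 3 → 9 → 5; 4 → 10 → 10; 5 → 4 → 8; 6 → 1 → 1; 7 → 6 → 7; 8 → 11 → 4; 9 → 8 → 3; 10 → 2 → 11; 11 → 7 → 6.
So α ∘ β in one-line form is 2 9 5 10 8 1 7 4 3 11 6.

2 9 5 10 8 1 7 4 3 11 6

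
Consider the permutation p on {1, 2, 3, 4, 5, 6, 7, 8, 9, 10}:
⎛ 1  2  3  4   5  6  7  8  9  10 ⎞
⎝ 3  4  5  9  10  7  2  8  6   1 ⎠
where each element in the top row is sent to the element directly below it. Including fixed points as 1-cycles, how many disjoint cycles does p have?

The cycle decomposition is (1 3 5 10)(2 4 9 6 7)(8), which has 3 cycles (counting 1-cycles).

3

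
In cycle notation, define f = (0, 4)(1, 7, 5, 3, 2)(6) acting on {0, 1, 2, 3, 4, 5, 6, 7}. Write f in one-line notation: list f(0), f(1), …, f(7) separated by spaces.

Reading each image from the cycles: 0→4, 1→7, 2→1, 3→2, 4→0, 5→3, 6→6, 7→5.
Listing these in domain order gives 4 7 1 2 0 3 6 5.

4 7 1 2 0 3 6 5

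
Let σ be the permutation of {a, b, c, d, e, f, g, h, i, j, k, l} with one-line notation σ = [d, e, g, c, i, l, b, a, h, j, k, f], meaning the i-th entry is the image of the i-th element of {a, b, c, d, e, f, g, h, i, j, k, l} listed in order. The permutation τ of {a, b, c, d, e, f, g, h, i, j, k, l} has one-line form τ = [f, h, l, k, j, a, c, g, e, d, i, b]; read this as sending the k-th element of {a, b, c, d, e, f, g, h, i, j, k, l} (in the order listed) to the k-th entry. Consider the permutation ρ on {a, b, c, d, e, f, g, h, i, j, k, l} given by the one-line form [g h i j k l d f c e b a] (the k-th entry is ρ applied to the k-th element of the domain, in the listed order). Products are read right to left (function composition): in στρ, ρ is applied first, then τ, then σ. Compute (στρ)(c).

i

Chase c: ρ(c) = i; τ(i) = e; σ(e) = i. Hence (στρ)(c) = i.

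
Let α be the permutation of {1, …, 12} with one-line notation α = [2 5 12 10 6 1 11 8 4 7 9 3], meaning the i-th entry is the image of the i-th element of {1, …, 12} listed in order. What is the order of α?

20

Decomposing into disjoint cycles gives cycle lengths 5, 4, 2, 1.
The order of α is the least common multiple of its cycle lengths: lcm(5, 4, 2) = 20.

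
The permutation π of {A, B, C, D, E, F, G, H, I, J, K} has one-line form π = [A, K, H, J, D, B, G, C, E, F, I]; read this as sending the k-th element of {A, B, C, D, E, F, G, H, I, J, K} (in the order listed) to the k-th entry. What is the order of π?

14

Writing π as disjoint cycles, the cycle lengths are 7, 2, 1, 1.
The order of π is the least common multiple of its cycle lengths: lcm(7, 2) = 14.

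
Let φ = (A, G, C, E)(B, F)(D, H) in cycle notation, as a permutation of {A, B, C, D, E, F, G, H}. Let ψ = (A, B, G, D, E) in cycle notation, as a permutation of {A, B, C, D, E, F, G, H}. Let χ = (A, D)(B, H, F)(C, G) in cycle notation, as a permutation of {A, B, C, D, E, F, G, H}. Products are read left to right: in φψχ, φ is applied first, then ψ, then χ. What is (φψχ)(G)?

G

Chase G: φ(G) = C; ψ(C) = C; χ(C) = G. Hence (φψχ)(G) = G.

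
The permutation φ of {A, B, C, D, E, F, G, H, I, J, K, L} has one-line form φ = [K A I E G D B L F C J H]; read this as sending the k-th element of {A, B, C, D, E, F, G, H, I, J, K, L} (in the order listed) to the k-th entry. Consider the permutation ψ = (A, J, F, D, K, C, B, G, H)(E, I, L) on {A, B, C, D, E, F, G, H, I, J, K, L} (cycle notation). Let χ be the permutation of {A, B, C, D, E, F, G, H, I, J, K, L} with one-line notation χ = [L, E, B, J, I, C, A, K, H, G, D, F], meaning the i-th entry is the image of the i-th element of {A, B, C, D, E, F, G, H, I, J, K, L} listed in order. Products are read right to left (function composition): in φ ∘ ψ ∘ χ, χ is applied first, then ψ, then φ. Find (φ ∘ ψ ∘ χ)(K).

Apply the permutations in order: χ(K) = D, then ψ(D) = K, then φ(K) = J. So (φ ∘ ψ ∘ χ)(K) = J.

J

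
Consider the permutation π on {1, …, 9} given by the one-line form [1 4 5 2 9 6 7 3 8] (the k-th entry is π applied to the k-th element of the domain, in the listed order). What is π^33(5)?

9

Tracing 5 → 9 → … returns to 5 after 4 steps, so 5 lies in a 4-cycle (3 5 9 8).
Powers repeat with period 4 on this cycle, and 33 mod 4 = 1, so π^33(5) = π^1(5).
Stepping 1 place around the cycle: 5 → 9.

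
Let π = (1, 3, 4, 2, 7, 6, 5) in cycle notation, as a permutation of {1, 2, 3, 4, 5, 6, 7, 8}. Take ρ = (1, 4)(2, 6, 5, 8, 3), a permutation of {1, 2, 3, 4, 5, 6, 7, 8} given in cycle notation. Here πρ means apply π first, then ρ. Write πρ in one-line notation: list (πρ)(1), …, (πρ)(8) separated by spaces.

2 7 1 6 4 8 5 3

For each element, apply π then ρ: 1 → 3 → 2; 2 → 7 → 7; 3 → 4 → 1; 4 → 2 → 6; 5 → 1 → 4; 6 → 5 → 8; 7 → 6 → 5; 8 → 8 → 3.
Collecting the images, πρ = [2 7 1 6 4 8 5 3].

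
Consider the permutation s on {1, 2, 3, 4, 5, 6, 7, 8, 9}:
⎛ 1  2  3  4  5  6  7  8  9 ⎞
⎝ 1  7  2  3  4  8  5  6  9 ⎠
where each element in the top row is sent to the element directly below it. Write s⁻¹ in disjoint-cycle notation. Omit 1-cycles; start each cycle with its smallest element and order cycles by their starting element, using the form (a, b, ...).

(2, 3, 4, 5, 7)(6, 8)

The cycle decomposition of s is (2, 7, 5, 4, 3)(6, 8).
Reversing each cycle (and rotating so the smallest element leads) gives s⁻¹ = (2, 3, 4, 5, 7)(6, 8).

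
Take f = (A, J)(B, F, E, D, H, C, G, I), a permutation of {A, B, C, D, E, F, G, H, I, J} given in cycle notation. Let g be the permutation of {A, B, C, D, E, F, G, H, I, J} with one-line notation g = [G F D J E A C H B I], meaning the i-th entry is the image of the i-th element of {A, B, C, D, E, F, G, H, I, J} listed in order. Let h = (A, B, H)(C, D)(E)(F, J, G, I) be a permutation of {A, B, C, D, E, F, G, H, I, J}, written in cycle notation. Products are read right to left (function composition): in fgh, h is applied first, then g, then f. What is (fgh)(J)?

G

(fgh)(J) = f(g(h(J))). h(J) = G, then g(G) = C, then f(C) = G, so the result is G.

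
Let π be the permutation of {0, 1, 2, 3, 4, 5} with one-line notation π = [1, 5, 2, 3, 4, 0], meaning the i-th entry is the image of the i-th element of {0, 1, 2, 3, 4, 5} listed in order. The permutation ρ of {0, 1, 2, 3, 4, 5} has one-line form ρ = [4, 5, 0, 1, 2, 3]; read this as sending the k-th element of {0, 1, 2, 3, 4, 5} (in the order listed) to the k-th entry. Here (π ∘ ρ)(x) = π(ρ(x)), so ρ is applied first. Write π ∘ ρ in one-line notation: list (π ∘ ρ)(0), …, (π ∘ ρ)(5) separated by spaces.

Chase each element through ρ then π: 0 → 4 → 4; 1 → 5 → 0; 2 → 0 → 1; 3 → 1 → 5; 4 → 2 → 2; 5 → 3 → 3.
So π ∘ ρ in one-line form is 4 0 1 5 2 3.

4 0 1 5 2 3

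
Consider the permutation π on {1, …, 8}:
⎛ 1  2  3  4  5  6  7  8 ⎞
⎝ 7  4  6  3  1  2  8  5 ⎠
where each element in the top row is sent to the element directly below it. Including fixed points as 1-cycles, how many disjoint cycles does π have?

2

The cycle decomposition is (1, 7, 8, 5)(2, 4, 3, 6), which has 2 cycles (counting 1-cycles).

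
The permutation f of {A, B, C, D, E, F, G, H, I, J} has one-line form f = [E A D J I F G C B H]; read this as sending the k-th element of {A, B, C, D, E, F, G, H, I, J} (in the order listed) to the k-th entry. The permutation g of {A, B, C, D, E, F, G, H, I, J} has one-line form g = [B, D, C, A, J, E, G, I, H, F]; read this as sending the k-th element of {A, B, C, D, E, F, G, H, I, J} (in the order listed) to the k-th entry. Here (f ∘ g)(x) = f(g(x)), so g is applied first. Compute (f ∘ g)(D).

E

First apply g: g(D) = A, then f(A) = E. Thus (f ∘ g)(D) = E.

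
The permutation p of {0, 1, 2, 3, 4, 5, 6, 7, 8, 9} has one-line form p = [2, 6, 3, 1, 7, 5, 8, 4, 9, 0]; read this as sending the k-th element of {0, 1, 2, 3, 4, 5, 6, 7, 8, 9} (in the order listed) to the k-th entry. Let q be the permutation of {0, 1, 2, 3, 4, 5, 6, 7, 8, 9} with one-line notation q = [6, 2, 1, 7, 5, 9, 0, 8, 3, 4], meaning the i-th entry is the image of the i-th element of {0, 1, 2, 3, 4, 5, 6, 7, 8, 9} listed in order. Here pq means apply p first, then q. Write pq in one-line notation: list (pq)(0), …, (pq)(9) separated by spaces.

(pq)(x) = q(p(x)). Computing each image: q(p(0)) = q(2) = 1, q(p(1)) = q(6) = 0, q(p(2)) = q(3) = 7, q(p(3)) = q(1) = 2, q(p(4)) = q(7) = 8, q(p(5)) = q(5) = 9, q(p(6)) = q(8) = 3, q(p(7)) = q(4) = 5, q(p(8)) = q(9) = 4, q(p(9)) = q(0) = 6.
Hence pq = [1 0 7 2 8 9 3 5 4 6].

1 0 7 2 8 9 3 5 4 6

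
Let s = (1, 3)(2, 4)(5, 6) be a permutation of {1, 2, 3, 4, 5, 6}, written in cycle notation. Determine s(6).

Within (5, 6), 6 ↦ 5.

5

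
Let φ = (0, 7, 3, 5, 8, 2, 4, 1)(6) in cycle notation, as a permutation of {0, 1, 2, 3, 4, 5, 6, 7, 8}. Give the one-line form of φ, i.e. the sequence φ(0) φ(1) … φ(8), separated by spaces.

Each element maps to the next entry in its cycle (wrapping to the front): 0→7, 1→0, 2→4, 3→5, 4→1, 5→8, 6→6, 7→3, 8→2.
So the one-line form is 7 0 4 5 1 8 6 3 2.

7 0 4 5 1 8 6 3 2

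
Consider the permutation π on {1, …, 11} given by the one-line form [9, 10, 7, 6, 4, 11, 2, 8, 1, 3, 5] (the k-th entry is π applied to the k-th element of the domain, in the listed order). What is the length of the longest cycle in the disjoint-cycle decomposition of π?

4

Decomposing into disjoint cycles gives (1 9)(2 10 3 7)(4 6 11 5); the longest has length 4.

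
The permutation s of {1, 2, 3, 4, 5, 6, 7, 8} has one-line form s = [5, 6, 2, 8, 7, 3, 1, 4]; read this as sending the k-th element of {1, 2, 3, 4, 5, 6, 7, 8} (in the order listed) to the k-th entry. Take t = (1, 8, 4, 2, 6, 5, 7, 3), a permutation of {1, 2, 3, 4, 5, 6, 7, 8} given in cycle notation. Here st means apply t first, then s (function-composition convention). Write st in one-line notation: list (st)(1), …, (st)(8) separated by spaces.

Chase each element through t then s: 1 → 8 → 4; 2 → 6 → 3; 3 → 1 → 5; 4 → 2 → 6; 5 → 7 → 1; 6 → 5 → 7; 7 → 3 → 2; 8 → 4 → 8.
So st in one-line form is 4 3 5 6 1 7 2 8.

4 3 5 6 1 7 2 8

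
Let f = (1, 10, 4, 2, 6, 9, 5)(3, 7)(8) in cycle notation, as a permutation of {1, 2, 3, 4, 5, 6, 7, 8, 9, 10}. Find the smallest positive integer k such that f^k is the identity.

The cycle type of f is (7, 2, 1).
Since disjoint cycles commute, ord(f) = lcm(7, 2) = 14.

14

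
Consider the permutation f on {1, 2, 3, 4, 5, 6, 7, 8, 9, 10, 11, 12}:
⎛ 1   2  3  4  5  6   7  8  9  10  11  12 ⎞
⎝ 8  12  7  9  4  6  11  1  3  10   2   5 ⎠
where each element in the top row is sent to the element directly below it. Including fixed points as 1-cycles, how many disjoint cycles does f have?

The cycle decomposition is (1, 8)(2, 12, 5, 4, 9, 3, 7, 11)(6)(10), which has 4 cycles (counting 1-cycles).

4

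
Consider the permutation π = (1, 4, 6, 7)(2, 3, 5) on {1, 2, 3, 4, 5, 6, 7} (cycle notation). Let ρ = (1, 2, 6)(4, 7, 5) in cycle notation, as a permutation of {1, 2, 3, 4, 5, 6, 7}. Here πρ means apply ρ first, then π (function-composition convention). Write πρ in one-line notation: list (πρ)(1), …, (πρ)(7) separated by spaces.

For each element, apply ρ then π: 1 → 2 → 3; 2 → 6 → 7; 3 → 3 → 5; 4 → 7 → 1; 5 → 4 → 6; 6 → 1 → 4; 7 → 5 → 2.
So πρ in one-line form is 3 7 5 1 6 4 2.

3 7 5 1 6 4 2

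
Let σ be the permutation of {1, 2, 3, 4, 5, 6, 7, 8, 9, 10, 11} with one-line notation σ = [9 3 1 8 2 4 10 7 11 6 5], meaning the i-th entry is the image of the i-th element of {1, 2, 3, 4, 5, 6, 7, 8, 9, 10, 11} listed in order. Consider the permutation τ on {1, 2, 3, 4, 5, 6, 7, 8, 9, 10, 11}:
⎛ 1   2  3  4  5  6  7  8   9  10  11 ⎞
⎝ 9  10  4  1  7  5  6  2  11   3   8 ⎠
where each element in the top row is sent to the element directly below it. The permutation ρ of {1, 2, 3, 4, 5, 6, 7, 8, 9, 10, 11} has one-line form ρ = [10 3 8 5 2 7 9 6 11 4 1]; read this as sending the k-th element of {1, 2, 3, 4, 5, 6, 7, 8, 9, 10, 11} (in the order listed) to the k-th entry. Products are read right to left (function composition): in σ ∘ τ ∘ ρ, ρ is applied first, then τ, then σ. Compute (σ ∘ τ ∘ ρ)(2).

(σ ∘ τ ∘ ρ)(2) = σ(τ(ρ(2))). ρ(2) = 3, then τ(3) = 4, then σ(4) = 8, so the result is 8.

8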